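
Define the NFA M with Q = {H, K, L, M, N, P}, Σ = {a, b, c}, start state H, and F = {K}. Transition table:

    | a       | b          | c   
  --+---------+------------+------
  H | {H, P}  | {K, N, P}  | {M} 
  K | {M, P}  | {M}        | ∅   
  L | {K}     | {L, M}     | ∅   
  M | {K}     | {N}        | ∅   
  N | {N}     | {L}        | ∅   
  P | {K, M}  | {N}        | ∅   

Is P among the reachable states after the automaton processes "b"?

Start in {H}.
Read 'b': {H} → {K, N, P}.
State P is in {K, N, P}.

Yes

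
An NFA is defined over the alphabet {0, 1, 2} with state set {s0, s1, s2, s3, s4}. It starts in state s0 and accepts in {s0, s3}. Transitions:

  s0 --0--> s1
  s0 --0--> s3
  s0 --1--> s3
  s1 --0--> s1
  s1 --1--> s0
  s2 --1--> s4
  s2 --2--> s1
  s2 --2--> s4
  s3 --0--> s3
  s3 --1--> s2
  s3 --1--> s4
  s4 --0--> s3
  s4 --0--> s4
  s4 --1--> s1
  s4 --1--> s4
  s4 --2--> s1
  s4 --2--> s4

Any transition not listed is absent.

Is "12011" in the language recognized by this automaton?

Start in {s0}.
Read '1': s0→{s3}; now {s3}.
Read '2': s3→∅; now ∅.
The set is empty and remains empty for the remaining 3 symbols.
The final set ∅ contains no accepting state.

No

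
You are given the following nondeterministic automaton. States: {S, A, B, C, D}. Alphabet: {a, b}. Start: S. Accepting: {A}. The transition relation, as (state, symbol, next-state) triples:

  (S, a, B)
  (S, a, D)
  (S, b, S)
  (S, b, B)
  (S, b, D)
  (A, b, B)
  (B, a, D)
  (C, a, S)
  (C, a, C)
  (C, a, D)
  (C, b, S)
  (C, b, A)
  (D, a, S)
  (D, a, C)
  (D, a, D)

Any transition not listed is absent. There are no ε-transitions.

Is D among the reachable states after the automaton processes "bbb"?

Yes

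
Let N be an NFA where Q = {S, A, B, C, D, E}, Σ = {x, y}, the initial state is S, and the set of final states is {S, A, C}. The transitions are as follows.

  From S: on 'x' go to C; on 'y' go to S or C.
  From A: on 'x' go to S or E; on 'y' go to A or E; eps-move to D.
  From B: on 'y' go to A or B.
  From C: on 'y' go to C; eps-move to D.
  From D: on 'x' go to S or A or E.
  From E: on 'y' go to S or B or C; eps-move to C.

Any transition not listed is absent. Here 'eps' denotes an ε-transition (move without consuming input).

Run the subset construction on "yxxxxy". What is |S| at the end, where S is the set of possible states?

Start in {S}.
Read 'y': S→{S, C}; union {S, C}; ε-closure = {S, C, D}.
Read 'x': S→{C}, C→∅, D→{S, A, E}; union {S, A, C, E}; ε-closure = {S, A, C, D, E}.
Read 'x': S→{C}, A→{S, E}, C→∅, D→{S, A, E}, E→∅; union {S, A, C, E}; ε-closure = {S, A, C, D, E}.
Read 'x': S→{C}, A→{S, E}, C→∅, D→{S, A, E}, E→∅; union {S, A, C, E}; ε-closure = {S, A, C, D, E}.
Read 'x': S→{C}, A→{S, E}, C→∅, D→{S, A, E}, E→∅; union {S, A, C, E}; ε-closure = {S, A, C, D, E}.
Read 'y': S→{S, C}, A→{A, E}, C→{C}, D→∅, E→{S, B, C}; union {S, A, B, C, E}; ε-closure = {S, A, B, C, D, E}.
That set has 6 states.

6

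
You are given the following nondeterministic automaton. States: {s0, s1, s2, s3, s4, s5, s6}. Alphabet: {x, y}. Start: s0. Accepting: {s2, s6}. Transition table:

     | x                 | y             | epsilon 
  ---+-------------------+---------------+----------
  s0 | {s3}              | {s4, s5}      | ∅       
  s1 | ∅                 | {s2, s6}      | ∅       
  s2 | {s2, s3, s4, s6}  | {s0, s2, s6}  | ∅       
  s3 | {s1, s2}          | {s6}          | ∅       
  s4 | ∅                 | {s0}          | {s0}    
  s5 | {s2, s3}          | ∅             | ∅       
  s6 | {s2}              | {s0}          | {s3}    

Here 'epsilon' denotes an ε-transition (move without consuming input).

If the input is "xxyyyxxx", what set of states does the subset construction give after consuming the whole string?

Start in {s0}.
Read 'x': {s0} → {s3}.
Read 'x': {s3} → {s1, s2}.
Read 'y': {s1, s2} → {s0, s2, s3, s6}.
Read 'y': {s0, s2, s3, s6} → {s0, s2, s3, s4, s5, s6}.
Read 'y': {s0, s2, s3, s4, s5, s6} → {s0, s2, s3, s4, s5, s6}.
Read 'x': {s0, s2, s3, s4, s5, s6} → {s0, s1, s2, s3, s4, s6}.
Read 'x': {s0, s1, s2, s3, s4, s6} → {s0, s1, s2, s3, s4, s6}.
Read 'x': {s0, s1, s2, s3, s4, s6} → {s0, s1, s2, s3, s4, s6}.

{s0, s1, s2, s3, s4, s6}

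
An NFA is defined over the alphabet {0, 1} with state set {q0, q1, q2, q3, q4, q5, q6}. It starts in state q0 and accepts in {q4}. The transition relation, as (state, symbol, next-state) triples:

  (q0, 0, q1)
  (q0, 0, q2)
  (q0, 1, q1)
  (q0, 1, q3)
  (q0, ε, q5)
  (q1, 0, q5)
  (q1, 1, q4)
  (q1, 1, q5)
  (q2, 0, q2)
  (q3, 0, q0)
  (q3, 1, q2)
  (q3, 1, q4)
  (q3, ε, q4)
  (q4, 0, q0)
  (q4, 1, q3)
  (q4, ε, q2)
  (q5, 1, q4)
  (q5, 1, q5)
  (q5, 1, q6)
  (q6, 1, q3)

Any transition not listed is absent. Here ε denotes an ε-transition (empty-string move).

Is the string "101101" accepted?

Start: ε-closure({q0}) = {q0, q5}.
Read '1': q0→{q1, q3}, q5→{q4, q5, q6}; union {q1, q3, q4, q5, q6}; ε-closure = {q1, q2, q3, q4, q5, q6}.
Read '0': q1→{q5}, q2→{q2}, q3→{q0}, q4→{q0}, q5→∅, q6→∅; now {q0, q2, q5}.
Read '1': q0→{q1, q3}, q2→∅, q5→{q4, q5, q6}; union {q1, q3, q4, q5, q6}; ε-closure = {q1, q2, q3, q4, q5, q6}.
Read '1': q1→{q4, q5}, q2→∅, q3→{q2, q4}, q4→{q3}, q5→{q4, q5, q6}, q6→{q3}; now {q2, q3, q4, q5, q6}.
Read '0': q2→{q2}, q3→{q0}, q4→{q0}, q5→∅, q6→∅; union {q0, q2}; ε-closure = {q0, q2, q5}.
Read '1': q0→{q1, q3}, q2→∅, q5→{q4, q5, q6}; union {q1, q3, q4, q5, q6}; ε-closure = {q1, q2, q3, q4, q5, q6}.
The final set {q1, q2, q3, q4, q5, q6} contains the accepting state q4.

Yes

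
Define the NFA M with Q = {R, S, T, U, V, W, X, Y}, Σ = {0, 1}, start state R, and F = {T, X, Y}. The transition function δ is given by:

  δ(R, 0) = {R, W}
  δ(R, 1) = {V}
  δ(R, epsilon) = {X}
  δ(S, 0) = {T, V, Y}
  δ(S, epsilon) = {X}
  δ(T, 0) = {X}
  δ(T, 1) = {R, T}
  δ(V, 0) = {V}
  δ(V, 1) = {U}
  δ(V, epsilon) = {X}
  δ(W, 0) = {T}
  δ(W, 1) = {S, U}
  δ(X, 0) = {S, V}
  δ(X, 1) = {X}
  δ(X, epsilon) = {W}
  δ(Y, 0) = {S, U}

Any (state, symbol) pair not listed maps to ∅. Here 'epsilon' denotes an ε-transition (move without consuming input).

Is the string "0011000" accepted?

Yes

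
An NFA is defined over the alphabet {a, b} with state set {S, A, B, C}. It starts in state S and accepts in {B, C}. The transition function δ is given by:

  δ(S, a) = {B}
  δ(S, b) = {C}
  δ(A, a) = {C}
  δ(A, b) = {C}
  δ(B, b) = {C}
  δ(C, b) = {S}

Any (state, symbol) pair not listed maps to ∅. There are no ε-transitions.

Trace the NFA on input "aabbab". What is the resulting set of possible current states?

∅

Start in {S}.
Read 'a': S→{B}; now {B}.
Read 'a': B→∅; now ∅.
The set is empty and remains empty for the remaining 4 symbols.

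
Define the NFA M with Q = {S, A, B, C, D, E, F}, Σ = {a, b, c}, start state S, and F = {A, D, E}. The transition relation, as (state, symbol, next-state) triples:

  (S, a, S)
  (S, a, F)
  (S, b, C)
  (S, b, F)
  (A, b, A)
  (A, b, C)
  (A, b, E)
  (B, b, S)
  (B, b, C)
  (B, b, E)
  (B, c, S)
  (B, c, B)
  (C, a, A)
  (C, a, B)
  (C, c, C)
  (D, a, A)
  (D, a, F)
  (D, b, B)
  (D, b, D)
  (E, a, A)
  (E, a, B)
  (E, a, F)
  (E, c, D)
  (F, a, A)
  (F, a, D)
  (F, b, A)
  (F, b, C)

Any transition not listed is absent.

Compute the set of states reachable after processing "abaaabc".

{S, B, C, D}

Start in {S}.
Read 'a': S→{S, F}; now {S, F}.
Read 'b': S→{C, F}, F→{A, C}; now {A, C, F}.
Read 'a': A→∅, C→{A, B}, F→{A, D}; now {A, B, D}.
Read 'a': A→∅, B→∅, D→{A, F}; now {A, F}.
Read 'a': A→∅, F→{A, D}; now {A, D}.
Read 'b': A→{A, C, E}, D→{B, D}; now {A, B, C, D, E}.
Read 'c': A→∅, B→{S, B}, C→{C}, D→∅, E→{D}; now {S, B, C, D}.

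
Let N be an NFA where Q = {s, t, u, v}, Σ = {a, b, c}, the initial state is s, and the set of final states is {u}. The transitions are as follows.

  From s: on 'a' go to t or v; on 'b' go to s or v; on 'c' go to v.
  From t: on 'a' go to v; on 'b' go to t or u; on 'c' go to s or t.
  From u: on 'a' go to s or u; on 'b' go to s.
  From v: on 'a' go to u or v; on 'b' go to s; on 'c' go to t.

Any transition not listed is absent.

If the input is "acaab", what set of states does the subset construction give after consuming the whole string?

Start in {s}.
Read 'a': {s} → {t, v}.
Read 'c': {t, v} → {s, t}.
Read 'a': {s, t} → {t, v}.
Read 'a': {t, v} → {u, v}.
Read 'b': {u, v} → {s}.

{s}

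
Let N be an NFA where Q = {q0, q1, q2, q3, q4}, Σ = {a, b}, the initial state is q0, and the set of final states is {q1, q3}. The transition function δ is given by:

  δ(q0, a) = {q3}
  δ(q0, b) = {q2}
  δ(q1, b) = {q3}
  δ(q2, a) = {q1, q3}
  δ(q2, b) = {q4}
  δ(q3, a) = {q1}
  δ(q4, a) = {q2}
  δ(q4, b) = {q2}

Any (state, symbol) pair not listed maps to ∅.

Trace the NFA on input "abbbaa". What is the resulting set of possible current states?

Start in {q0}.
Read 'a': q0→{q3}; now {q3}.
Read 'b': q3→∅; now ∅.
The set is empty and remains empty for the remaining 4 symbols.

∅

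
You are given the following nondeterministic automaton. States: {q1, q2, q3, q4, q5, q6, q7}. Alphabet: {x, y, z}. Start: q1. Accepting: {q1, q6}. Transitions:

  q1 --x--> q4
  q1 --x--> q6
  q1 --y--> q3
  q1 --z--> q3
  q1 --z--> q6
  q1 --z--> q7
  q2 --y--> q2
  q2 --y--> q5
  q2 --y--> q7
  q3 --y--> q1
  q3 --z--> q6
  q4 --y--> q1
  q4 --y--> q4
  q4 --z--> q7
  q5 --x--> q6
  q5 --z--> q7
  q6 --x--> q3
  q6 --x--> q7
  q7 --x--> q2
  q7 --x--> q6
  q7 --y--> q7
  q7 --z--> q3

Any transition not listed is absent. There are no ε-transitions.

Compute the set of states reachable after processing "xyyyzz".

Start in {q1}.
Read 'x': {q1} → {q4, q6}.
Read 'y': {q4, q6} → {q1, q4}.
Read 'y': {q1, q4} → {q1, q3, q4}.
Read 'y': {q1, q3, q4} → {q1, q3, q4}.
Read 'z': {q1, q3, q4} → {q3, q6, q7}.
Read 'z': {q3, q6, q7} → {q3, q6}.

{q3, q6}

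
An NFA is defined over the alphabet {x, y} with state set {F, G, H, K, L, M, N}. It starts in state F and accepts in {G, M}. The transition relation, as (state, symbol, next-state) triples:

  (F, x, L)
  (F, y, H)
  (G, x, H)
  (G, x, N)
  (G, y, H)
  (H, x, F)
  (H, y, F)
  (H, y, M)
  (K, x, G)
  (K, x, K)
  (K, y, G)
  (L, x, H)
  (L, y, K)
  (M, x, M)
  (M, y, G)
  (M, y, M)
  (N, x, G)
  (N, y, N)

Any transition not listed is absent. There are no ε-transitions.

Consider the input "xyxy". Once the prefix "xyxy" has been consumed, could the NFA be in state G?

Yes

Start in {F}.
Read 'x': {F} → {L}.
Read 'y': {L} → {K}.
Read 'x': {K} → {G, K}.
Read 'y': {G, K} → {G, H}.
State G is in {G, H}.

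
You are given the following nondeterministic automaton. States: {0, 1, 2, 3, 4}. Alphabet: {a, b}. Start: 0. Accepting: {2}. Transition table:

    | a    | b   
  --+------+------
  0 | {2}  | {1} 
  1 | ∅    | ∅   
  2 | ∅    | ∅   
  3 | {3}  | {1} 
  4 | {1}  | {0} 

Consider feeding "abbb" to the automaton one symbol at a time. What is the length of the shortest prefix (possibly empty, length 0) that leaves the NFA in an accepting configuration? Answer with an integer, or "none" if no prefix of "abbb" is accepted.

1

Start in {0}.
Read 'a': 0→{2}; now {2}.
None of the earlier sets intersect F, but {2} does.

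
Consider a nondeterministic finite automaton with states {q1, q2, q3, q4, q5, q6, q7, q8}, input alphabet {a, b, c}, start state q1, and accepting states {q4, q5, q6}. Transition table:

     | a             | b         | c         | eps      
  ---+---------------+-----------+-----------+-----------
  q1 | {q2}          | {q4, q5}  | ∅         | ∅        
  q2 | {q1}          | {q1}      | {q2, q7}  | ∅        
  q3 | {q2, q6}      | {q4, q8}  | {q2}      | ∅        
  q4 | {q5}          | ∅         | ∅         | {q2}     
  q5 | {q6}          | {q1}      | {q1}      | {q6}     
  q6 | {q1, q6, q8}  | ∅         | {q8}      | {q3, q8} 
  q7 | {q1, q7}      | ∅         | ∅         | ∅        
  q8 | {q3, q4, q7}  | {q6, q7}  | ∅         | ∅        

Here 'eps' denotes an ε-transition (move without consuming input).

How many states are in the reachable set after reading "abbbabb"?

Start in {q1}.
Read 'a': {q1} → {q2}.
Read 'b': {q2} → {q1}.
Read 'b': {q1} → {q2, q3, q4, q5, q6, q8}.
Read 'b': {q2, q3, q4, q5, q6, q8} → {q1, q2, q3, q4, q6, q7, q8}.
Read 'a': {q1, q2, q3, q4, q6, q7, q8} → {q1, q2, q3, q4, q5, q6, q7, q8}.
Read 'b': {q1, q2, q3, q4, q5, q6, q7, q8} → {q1, q2, q3, q4, q5, q6, q7, q8}.
Read 'b': {q1, q2, q3, q4, q5, q6, q7, q8} → {q1, q2, q3, q4, q5, q6, q7, q8}.
That set has 8 states.

8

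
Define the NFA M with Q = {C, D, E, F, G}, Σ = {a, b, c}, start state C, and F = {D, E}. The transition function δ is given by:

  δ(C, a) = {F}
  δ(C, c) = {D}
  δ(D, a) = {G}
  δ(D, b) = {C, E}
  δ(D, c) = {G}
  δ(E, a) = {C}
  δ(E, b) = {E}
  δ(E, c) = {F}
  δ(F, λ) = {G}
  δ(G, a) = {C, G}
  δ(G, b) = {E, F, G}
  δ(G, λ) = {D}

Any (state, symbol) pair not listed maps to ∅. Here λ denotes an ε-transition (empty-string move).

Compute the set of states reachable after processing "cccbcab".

{C, D, E, F, G}

Start in {C}.
Read 'c': {C} → {D}.
Read 'c': {D} → {D, G}.
Read 'c': {D, G} → {D, G}.
Read 'b': {D, G} → {C, D, E, F, G}.
Read 'c': {C, D, E, F, G} → {D, F, G}.
Read 'a': {D, F, G} → {C, D, G}.
Read 'b': {C, D, G} → {C, D, E, F, G}.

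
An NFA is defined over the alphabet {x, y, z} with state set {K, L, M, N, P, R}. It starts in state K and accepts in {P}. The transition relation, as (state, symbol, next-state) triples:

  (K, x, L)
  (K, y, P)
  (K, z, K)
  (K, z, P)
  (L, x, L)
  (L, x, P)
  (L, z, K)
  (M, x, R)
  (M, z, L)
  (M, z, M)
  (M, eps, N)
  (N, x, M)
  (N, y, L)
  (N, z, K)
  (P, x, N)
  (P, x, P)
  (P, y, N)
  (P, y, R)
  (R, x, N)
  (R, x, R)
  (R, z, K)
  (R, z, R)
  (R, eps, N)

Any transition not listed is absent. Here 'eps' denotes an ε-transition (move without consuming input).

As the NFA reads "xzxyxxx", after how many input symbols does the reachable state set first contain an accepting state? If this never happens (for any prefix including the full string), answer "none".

Start in {K}.
Read 'x': K→{L}; now {L}.
Read 'z': L→{K}; now {K}.
Read 'x': K→{L}; now {L}.
Read 'y': L→∅; now ∅.
The set is empty and remains empty for the remaining 3 symbols.
No reachable set along the way intersects F.

none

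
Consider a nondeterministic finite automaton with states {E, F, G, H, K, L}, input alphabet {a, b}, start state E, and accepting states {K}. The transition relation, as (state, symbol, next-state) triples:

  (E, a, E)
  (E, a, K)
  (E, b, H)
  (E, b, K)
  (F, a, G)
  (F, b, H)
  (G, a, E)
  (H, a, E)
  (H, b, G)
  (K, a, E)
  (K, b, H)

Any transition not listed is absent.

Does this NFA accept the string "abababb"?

No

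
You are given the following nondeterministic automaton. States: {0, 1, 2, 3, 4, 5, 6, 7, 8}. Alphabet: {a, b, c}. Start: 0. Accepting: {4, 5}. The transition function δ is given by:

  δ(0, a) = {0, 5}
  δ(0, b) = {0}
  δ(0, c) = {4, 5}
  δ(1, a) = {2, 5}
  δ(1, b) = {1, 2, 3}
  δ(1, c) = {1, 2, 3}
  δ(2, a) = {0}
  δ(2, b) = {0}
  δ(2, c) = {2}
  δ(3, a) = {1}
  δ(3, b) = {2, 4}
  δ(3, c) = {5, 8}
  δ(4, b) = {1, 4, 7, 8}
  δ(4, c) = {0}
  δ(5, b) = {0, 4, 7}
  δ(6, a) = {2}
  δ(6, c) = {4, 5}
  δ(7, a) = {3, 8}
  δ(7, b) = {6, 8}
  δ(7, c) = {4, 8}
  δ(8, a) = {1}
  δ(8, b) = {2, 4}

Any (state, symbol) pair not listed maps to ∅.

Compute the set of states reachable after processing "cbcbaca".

{0, 1, 2, 5}

Start in {0}.
Read 'c': {0} → {4, 5}.
Read 'b': {4, 5} → {0, 1, 4, 7, 8}.
Read 'c': {0, 1, 4, 7, 8} → {0, 1, 2, 3, 4, 5, 8}.
Read 'b': {0, 1, 2, 3, 4, 5, 8} → {0, 1, 2, 3, 4, 7, 8}.
Read 'a': {0, 1, 2, 3, 4, 7, 8} → {0, 1, 2, 3, 5, 8}.
Read 'c': {0, 1, 2, 3, 5, 8} → {1, 2, 3, 4, 5, 8}.
Read 'a': {1, 2, 3, 4, 5, 8} → {0, 1, 2, 5}.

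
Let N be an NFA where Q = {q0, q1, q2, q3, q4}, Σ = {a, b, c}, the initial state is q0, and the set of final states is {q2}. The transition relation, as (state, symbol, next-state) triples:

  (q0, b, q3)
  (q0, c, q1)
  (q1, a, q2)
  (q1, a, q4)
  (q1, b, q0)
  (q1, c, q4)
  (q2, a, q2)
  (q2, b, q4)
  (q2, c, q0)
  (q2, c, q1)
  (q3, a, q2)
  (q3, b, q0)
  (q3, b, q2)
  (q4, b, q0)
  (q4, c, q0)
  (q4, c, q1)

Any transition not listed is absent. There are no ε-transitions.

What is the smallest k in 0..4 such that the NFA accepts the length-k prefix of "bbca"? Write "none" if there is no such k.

2

Start in {q0}.
Read 'b': {q0} → {q3}.
Read 'b': {q3} → {q0, q2}.
None of the earlier sets intersect F, but {q0, q2} does.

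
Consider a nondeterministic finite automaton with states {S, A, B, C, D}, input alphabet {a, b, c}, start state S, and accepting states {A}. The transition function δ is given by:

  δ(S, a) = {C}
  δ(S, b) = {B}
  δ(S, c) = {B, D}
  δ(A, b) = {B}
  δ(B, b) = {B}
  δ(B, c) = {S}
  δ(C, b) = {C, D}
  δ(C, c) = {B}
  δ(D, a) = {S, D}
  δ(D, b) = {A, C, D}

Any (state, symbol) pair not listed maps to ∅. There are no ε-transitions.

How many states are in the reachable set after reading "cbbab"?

4

Start in {S}.
Read 'c': S→{B, D}; now {B, D}.
Read 'b': B→{B}, D→{A, C, D}; now {A, B, C, D}.
Read 'b': A→{B}, B→{B}, C→{C, D}, D→{A, C, D}; now {A, B, C, D}.
Read 'a': A→∅, B→∅, C→∅, D→{S, D}; now {S, D}.
Read 'b': S→{B}, D→{A, C, D}; now {A, B, C, D}.
That set has 4 states.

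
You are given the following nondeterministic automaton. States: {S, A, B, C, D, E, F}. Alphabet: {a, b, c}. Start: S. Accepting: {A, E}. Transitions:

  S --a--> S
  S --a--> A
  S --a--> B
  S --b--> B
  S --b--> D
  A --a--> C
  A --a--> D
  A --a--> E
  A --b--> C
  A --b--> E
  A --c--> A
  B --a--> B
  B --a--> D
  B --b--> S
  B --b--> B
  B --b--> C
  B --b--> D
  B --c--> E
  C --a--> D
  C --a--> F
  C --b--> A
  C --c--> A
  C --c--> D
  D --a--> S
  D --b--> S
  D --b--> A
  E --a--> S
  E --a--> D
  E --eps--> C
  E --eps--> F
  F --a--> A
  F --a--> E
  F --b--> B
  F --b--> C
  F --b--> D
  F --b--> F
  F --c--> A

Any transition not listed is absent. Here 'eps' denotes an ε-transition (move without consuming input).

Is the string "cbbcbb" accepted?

Start in {S}.
Read 'c': {S} → ∅.
The set is empty and remains empty for the remaining 5 symbols.
The final set ∅ contains no accepting state.

No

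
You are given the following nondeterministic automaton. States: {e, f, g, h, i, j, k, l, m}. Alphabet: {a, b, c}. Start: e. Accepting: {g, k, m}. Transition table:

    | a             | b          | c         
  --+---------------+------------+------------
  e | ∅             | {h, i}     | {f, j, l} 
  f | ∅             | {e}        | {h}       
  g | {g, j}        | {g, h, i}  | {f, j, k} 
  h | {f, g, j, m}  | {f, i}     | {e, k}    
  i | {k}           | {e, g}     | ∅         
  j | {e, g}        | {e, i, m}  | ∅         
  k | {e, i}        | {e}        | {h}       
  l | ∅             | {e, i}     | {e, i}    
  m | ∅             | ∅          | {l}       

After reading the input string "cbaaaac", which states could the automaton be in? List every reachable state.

Start in {e}.
Read 'c': e→{f, j, l}; now {f, j, l}.
Read 'b': f→{e}, j→{e, i, m}, l→{e, i}; now {e, i, m}.
Read 'a': e→∅, i→{k}, m→∅; now {k}.
Read 'a': k→{e, i}; now {e, i}.
Read 'a': e→∅, i→{k}; now {k}.
Read 'a': k→{e, i}; now {e, i}.
Read 'c': e→{f, j, l}, i→∅; now {f, j, l}.

{f, j, l}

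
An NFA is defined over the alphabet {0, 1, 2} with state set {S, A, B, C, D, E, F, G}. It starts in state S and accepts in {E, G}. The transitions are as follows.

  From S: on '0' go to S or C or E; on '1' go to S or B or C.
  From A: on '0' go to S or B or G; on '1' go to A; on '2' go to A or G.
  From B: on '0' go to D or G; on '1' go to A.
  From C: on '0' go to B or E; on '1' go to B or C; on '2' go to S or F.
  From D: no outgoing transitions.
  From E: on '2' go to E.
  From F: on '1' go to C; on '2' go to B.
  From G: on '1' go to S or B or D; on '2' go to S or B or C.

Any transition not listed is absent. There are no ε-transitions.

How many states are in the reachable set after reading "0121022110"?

6

Start in {S}.
Read '0': {S} → {S, C, E}.
Read '1': {S, C, E} → {S, B, C}.
Read '2': {S, B, C} → {S, F}.
Read '1': {S, F} → {S, B, C}.
Read '0': {S, B, C} → {S, B, C, D, E, G}.
Read '2': {S, B, C, D, E, G} → {S, B, C, E, F}.
Read '2': {S, B, C, E, F} → {S, B, E, F}.
Read '1': {S, B, E, F} → {S, A, B, C}.
Read '1': {S, A, B, C} → {S, A, B, C}.
Read '0': {S, A, B, C} → {S, B, C, D, E, G}.
That set has 6 states.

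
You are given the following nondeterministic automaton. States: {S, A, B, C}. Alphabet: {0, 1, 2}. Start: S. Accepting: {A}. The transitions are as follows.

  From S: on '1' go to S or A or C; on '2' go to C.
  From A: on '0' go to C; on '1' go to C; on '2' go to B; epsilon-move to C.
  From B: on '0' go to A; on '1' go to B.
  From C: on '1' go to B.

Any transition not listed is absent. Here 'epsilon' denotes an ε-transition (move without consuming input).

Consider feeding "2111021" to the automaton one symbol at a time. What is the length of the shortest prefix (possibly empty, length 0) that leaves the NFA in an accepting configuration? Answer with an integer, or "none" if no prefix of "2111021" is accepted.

5

Start in {S}.
Read '2': S→{C}; now {C}.
Read '1': C→{B}; now {B}.
Read '1': B→{B}; now {B}.
Read '1': B→{B}; now {B}.
Read '0': B→{A}; union {A}; ε-closure = {A, C}.
None of the earlier sets intersect F, but {A, C} does.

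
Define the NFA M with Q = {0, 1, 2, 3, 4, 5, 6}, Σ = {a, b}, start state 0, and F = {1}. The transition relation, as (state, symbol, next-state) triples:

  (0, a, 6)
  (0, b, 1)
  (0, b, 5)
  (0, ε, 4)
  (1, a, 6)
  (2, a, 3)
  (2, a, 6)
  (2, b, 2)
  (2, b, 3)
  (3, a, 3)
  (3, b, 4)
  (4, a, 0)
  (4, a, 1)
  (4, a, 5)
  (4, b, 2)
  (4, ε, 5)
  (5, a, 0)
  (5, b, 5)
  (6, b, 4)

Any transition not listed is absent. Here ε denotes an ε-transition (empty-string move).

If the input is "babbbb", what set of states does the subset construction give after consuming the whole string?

Start: ε-closure({0}) = {0, 4, 5}.
Read 'b': 0→{1, 5}, 4→{2}, 5→{5}; now {1, 2, 5}.
Read 'a': 1→{6}, 2→{3, 6}, 5→{0}; union {0, 3, 6}; ε-closure = {0, 3, 4, 5, 6}.
Read 'b': 0→{1, 5}, 3→{4}, 4→{2}, 5→{5}, 6→{4}; now {1, 2, 4, 5}.
Read 'b': 1→∅, 2→{2, 3}, 4→{2}, 5→{5}; now {2, 3, 5}.
Read 'b': 2→{2, 3}, 3→{4}, 5→{5}; now {2, 3, 4, 5}.
Read 'b': 2→{2, 3}, 3→{4}, 4→{2}, 5→{5}; now {2, 3, 4, 5}.

{2, 3, 4, 5}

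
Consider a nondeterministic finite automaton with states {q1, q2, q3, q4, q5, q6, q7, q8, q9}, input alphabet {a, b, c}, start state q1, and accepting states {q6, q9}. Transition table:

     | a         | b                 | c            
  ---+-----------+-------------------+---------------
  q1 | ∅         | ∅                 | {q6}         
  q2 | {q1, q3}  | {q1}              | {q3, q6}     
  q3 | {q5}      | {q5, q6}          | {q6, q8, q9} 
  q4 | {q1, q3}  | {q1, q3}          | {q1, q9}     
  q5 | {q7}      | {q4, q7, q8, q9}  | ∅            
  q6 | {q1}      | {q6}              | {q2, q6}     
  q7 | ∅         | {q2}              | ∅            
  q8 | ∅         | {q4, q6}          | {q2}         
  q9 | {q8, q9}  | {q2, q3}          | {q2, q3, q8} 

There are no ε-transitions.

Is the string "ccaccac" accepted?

Yes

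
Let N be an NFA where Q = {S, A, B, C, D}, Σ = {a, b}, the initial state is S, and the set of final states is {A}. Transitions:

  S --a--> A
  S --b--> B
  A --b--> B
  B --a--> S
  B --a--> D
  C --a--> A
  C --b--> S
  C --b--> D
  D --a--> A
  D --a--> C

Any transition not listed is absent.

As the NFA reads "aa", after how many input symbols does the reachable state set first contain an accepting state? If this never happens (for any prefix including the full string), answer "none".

Start in {S}.
Read 'a': {S} → {A}.
None of the earlier sets intersect F, but {A} does.

1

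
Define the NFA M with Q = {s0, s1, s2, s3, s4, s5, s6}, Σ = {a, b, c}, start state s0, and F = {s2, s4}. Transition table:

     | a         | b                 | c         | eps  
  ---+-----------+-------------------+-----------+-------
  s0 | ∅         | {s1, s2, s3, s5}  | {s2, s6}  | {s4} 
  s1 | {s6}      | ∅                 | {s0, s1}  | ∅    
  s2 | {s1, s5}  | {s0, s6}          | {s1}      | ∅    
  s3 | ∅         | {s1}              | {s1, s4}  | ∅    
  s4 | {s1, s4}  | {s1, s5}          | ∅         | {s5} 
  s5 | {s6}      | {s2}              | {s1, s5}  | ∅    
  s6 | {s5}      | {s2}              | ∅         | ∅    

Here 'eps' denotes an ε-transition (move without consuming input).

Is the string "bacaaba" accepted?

No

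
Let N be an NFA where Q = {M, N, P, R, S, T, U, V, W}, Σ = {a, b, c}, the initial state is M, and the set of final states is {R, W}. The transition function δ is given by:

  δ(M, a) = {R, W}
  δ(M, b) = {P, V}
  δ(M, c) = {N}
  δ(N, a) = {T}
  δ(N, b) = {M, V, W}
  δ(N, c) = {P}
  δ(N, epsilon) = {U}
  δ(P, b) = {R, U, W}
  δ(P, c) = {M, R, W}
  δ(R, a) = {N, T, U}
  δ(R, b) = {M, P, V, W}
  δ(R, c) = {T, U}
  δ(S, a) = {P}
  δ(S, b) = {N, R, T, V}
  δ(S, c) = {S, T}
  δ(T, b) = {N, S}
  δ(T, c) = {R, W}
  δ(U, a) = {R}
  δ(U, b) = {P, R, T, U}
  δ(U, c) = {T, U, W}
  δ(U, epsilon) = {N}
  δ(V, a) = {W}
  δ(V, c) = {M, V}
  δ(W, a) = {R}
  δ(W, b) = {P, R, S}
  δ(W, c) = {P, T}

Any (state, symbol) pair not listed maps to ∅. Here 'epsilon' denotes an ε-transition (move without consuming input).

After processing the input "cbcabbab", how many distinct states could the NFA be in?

Start in {M}.
Read 'c': M→{N}; union {N}; ε-closure = {N, U}.
Read 'b': N→{M, V, W}, U→{P, R, T, U}; union {M, P, R, T, U, V, W}; ε-closure = {M, N, P, R, T, U, V, W}.
Read 'c': M→{N}, N→{P}, P→{M, R, W}, R→{T, U}, T→{R, W}, U→{T, U, W}, V→{M, V}, W→{P, T}; now {M, N, P, R, T, U, V, W}.
Read 'a': M→{R, W}, N→{T}, P→∅, R→{N, T, U}, T→∅, U→{R}, V→{W}, W→{R}; now {N, R, T, U, W}.
Read 'b': N→{M, V, W}, R→{M, P, V, W}, T→{N, S}, U→{P, R, T, U}, W→{P, R, S}; now {M, N, P, R, S, T, U, V, W}.
Read 'b': M→{P, V}, N→{M, V, W}, P→{R, U, W}, R→{M, P, V, W}, S→{N, R, T, V}, T→{N, S}, U→{P, R, T, U}, V→∅, W→{P, R, S}; now {M, N, P, R, S, T, U, V, W}.
Read 'a': M→{R, W}, N→{T}, P→∅, R→{N, T, U}, S→{P}, T→∅, U→{R}, V→{W}, W→{R}; now {N, P, R, T, U, W}.
Read 'b': N→{M, V, W}, P→{R, U, W}, R→{M, P, V, W}, T→{N, S}, U→{P, R, T, U}, W→{P, R, S}; now {M, N, P, R, S, T, U, V, W}.
That set has 9 states.

9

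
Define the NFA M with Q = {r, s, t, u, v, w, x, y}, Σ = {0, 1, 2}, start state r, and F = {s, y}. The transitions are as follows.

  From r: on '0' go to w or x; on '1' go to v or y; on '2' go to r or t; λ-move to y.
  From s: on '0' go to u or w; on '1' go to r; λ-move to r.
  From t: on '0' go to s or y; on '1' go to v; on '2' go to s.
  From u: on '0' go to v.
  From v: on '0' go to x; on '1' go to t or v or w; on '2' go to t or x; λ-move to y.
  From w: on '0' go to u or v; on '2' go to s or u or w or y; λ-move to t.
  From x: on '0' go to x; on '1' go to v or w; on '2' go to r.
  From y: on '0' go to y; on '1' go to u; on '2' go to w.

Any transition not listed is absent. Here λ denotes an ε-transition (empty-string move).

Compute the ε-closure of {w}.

Begin with {w}.
ε-move w → t; add t.

{t, w}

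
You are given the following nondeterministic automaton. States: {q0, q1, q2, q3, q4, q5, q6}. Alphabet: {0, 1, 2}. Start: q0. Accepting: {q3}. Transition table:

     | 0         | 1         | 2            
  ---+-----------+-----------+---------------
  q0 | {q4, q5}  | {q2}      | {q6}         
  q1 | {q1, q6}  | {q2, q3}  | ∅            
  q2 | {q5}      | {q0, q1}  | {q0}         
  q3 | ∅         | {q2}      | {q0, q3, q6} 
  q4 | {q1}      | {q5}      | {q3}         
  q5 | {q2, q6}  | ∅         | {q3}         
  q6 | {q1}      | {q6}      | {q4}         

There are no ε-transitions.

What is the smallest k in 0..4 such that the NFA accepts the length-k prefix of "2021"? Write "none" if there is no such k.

none

Start in {q0}.
Read '2': {q0} → {q6}.
Read '0': {q6} → {q1}.
Read '2': {q1} → ∅.
The set is empty and remains empty for the remaining 1 symbol.
No reachable set along the way intersects F.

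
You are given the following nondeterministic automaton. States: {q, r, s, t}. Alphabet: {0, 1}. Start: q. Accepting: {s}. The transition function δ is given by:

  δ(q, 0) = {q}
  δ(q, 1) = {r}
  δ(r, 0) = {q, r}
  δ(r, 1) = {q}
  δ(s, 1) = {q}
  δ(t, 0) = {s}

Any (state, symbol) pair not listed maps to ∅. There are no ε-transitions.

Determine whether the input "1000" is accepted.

Start in {q}.
Read '1': {q} → {r}.
Read '0': {r} → {q, r}.
Read '0': {q, r} → {q, r}.
Read '0': {q, r} → {q, r}.
The final set {q, r} contains no accepting state.

No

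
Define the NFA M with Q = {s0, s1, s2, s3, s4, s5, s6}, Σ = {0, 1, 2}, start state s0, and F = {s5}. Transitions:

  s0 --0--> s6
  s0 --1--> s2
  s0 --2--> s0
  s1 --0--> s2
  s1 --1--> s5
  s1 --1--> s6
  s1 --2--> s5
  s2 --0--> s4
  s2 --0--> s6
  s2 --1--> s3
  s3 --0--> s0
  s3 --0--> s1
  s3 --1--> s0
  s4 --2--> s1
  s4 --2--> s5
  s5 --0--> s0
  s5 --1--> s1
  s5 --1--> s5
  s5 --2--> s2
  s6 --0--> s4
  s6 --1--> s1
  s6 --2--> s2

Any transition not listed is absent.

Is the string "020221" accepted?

Yes

Start in {s0}.
Read '0': {s0} → {s6}.
Read '2': {s6} → {s2}.
Read '0': {s2} → {s4, s6}.
Read '2': {s4, s6} → {s1, s2, s5}.
Read '2': {s1, s2, s5} → {s2, s5}.
Read '1': {s2, s5} → {s1, s3, s5}.
The final set {s1, s3, s5} contains the accepting state s5.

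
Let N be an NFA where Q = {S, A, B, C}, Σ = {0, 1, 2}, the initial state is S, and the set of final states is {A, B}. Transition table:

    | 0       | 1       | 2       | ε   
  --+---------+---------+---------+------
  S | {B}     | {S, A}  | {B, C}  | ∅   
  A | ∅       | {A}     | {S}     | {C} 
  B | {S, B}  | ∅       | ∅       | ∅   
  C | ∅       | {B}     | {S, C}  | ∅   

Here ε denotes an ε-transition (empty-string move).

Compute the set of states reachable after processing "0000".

{S, B}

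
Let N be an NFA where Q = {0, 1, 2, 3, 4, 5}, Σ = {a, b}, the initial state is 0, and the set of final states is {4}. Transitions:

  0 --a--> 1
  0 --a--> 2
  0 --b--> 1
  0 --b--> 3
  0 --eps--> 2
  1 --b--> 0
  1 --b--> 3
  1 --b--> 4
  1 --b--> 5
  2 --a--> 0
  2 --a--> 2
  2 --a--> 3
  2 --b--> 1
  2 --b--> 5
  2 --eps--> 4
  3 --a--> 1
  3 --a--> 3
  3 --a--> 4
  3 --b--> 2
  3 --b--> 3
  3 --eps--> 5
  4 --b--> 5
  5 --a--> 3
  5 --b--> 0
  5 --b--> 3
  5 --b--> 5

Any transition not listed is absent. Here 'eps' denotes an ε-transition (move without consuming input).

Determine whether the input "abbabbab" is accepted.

Yes

Start: ε-closure({0}) = {0, 2, 4}.
Read 'a': 0→{1, 2}, 2→{0, 2, 3}, 4→∅; union {0, 1, 2, 3}; ε-closure = {0, 1, 2, 3, 4, 5}.
Read 'b': 0→{1, 3}, 1→{0, 3, 4, 5}, 2→{1, 5}, 3→{2, 3}, 4→{5}, 5→{0, 3, 5}; now {0, 1, 2, 3, 4, 5}.
Read 'b': 0→{1, 3}, 1→{0, 3, 4, 5}, 2→{1, 5}, 3→{2, 3}, 4→{5}, 5→{0, 3, 5}; now {0, 1, 2, 3, 4, 5}.
Read 'a': 0→{1, 2}, 1→∅, 2→{0, 2, 3}, 3→{1, 3, 4}, 4→∅, 5→{3}; union {0, 1, 2, 3, 4}; ε-closure = {0, 1, 2, 3, 4, 5}.
Read 'b': 0→{1, 3}, 1→{0, 3, 4, 5}, 2→{1, 5}, 3→{2, 3}, 4→{5}, 5→{0, 3, 5}; now {0, 1, 2, 3, 4, 5}.
Read 'b': 0→{1, 3}, 1→{0, 3, 4, 5}, 2→{1, 5}, 3→{2, 3}, 4→{5}, 5→{0, 3, 5}; now {0, 1, 2, 3, 4, 5}.
Read 'a': 0→{1, 2}, 1→∅, 2→{0, 2, 3}, 3→{1, 3, 4}, 4→∅, 5→{3}; union {0, 1, 2, 3, 4}; ε-closure = {0, 1, 2, 3, 4, 5}.
Read 'b': 0→{1, 3}, 1→{0, 3, 4, 5}, 2→{1, 5}, 3→{2, 3}, 4→{5}, 5→{0, 3, 5}; now {0, 1, 2, 3, 4, 5}.
The final set {0, 1, 2, 3, 4, 5} contains the accepting state 4.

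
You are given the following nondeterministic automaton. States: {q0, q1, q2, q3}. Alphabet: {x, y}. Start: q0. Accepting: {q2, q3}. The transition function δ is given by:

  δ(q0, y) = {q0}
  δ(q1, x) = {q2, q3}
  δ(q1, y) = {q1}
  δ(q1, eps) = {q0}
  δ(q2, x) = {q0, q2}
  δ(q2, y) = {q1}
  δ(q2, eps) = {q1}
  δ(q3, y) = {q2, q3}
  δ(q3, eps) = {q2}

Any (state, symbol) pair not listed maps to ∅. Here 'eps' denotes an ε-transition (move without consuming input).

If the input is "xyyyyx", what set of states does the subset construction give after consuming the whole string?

∅

Start in {q0}.
Read 'x': {q0} → ∅.
The set is empty and remains empty for the remaining 5 symbols.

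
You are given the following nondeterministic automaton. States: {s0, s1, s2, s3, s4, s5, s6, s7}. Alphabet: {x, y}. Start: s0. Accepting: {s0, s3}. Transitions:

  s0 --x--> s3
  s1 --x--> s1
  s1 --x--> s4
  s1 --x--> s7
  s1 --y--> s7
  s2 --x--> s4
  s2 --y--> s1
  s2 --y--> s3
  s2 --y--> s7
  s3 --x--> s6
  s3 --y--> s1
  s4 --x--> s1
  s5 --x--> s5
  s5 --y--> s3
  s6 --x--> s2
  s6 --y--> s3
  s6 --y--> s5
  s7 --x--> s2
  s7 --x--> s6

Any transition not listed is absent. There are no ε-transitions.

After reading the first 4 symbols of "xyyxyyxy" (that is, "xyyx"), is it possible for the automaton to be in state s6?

Yes

Start in {s0}.
Read 'x': {s0} → {s3}.
Read 'y': {s3} → {s1}.
Read 'y': {s1} → {s7}.
Read 'x': {s7} → {s2, s6}.
State s6 is in {s2, s6}.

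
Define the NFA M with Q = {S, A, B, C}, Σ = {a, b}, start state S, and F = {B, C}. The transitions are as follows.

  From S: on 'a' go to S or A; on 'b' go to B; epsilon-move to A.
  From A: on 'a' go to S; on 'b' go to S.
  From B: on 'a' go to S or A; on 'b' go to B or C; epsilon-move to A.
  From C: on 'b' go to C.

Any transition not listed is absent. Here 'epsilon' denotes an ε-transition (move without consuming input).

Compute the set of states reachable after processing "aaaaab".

{S, A, B}

Start: ε-closure({S}) = {S, A}.
Read 'a': {S, A} → {S, A}.
Read 'a': {S, A} → {S, A}.
Read 'a': {S, A} → {S, A}.
Read 'a': {S, A} → {S, A}.
Read 'a': {S, A} → {S, A}.
Read 'b': {S, A} → {S, A, B}.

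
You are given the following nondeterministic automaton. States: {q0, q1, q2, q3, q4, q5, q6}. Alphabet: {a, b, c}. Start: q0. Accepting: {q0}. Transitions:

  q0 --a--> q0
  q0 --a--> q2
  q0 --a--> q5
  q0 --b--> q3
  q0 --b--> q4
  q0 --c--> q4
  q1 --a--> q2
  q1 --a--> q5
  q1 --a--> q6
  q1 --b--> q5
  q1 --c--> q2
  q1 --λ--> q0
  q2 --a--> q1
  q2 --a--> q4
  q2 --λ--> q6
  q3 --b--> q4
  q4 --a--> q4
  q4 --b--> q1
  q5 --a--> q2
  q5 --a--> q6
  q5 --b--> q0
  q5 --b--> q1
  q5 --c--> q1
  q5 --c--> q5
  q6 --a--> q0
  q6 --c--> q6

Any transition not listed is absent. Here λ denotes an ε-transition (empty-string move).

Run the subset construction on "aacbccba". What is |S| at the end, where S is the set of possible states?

Start in {q0}.
Read 'a': {q0} → {q0, q2, q5, q6}.
Read 'a': {q0, q2, q5, q6} → {q0, q1, q2, q4, q5, q6}.
Read 'c': {q0, q1, q2, q4, q5, q6} → {q0, q1, q2, q4, q5, q6}.
Read 'b': {q0, q1, q2, q4, q5, q6} → {q0, q1, q3, q4, q5}.
Read 'c': {q0, q1, q3, q4, q5} → {q0, q1, q2, q4, q5, q6}.
Read 'c': {q0, q1, q2, q4, q5, q6} → {q0, q1, q2, q4, q5, q6}.
Read 'b': {q0, q1, q2, q4, q5, q6} → {q0, q1, q3, q4, q5}.
Read 'a': {q0, q1, q3, q4, q5} → {q0, q2, q4, q5, q6}.
That set has 5 states.

5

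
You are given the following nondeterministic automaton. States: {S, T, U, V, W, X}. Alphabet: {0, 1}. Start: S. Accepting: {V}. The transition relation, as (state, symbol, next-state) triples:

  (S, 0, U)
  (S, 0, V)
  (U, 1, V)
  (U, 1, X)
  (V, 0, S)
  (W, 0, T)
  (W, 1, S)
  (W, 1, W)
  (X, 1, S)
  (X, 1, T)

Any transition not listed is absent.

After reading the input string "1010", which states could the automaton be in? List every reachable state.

Start in {S}.
Read '1': {S} → ∅.
The set is empty and remains empty for the remaining 3 symbols.

∅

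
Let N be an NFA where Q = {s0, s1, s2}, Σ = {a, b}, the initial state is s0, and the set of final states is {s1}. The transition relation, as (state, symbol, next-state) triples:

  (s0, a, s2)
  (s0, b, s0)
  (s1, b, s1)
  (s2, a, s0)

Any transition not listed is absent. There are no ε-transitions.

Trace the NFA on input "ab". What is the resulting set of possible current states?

Start in {s0}.
Read 'a': s0→{s2}; now {s2}.
Read 'b': s2→∅; now ∅.

∅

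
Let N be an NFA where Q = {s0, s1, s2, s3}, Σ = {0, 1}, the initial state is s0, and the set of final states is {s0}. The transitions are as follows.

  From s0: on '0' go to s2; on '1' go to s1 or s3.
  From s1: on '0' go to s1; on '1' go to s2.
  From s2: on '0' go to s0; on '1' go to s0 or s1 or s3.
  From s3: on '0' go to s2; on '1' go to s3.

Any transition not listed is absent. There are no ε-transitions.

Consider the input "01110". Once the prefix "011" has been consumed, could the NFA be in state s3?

Start in {s0}.
Read '0': s0→{s2}; now {s2}.
Read '1': s2→{s0, s1, s3}; now {s0, s1, s3}.
Read '1': s0→{s1, s3}, s1→{s2}, s3→{s3}; now {s1, s2, s3}.
State s3 is in {s1, s2, s3}.

Yes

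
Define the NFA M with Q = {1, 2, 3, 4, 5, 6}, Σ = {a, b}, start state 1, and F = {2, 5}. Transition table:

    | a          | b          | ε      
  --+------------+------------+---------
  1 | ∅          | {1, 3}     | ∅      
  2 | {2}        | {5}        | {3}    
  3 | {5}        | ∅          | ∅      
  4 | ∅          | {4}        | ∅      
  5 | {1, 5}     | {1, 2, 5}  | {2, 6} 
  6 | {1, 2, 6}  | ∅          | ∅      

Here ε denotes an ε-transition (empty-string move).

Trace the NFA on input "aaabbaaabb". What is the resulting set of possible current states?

Start in {1}.
Read 'a': 1→∅; now ∅.
The set is empty and remains empty for the remaining 9 symbols.

∅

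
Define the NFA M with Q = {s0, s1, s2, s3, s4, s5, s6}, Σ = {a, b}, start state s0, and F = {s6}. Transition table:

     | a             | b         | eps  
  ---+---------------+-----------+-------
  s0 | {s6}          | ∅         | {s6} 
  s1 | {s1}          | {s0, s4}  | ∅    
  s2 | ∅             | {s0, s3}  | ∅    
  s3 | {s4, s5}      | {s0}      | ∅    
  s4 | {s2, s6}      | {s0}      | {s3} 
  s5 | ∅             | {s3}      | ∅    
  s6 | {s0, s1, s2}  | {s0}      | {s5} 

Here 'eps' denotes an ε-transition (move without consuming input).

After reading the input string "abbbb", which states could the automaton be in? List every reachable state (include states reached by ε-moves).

Start: ε-closure({s0}) = {s0, s5, s6}.
Read 'a': s0→{s6}, s5→∅, s6→{s0, s1, s2}; union {s0, s1, s2, s6}; ε-closure = {s0, s1, s2, s5, s6}.
Read 'b': s0→∅, s1→{s0, s4}, s2→{s0, s3}, s5→{s3}, s6→{s0}; union {s0, s3, s4}; ε-closure = {s0, s3, s4, s5, s6}.
Read 'b': s0→∅, s3→{s0}, s4→{s0}, s5→{s3}, s6→{s0}; union {s0, s3}; ε-closure = {s0, s3, s5, s6}.
Read 'b': s0→∅, s3→{s0}, s5→{s3}, s6→{s0}; union {s0, s3}; ε-closure = {s0, s3, s5, s6}.
Read 'b': s0→∅, s3→{s0}, s5→{s3}, s6→{s0}; union {s0, s3}; ε-closure = {s0, s3, s5, s6}.

{s0, s3, s5, s6}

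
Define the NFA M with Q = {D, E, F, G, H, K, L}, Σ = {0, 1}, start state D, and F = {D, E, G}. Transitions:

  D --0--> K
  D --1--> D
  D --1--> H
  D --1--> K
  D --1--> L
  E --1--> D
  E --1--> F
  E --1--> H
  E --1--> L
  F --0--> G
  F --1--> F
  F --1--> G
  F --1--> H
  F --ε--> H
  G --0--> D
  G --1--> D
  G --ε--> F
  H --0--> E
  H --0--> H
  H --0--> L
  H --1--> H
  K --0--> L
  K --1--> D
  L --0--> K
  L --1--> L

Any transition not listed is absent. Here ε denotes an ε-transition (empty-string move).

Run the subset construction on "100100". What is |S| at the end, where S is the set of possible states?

Start in {D}.
Read '1': {D} → {D, H, K, L}.
Read '0': {D, H, K, L} → {E, H, K, L}.
Read '0': {E, H, K, L} → {E, H, K, L}.
Read '1': {E, H, K, L} → {D, F, H, L}.
Read '0': {D, F, H, L} → {E, F, G, H, K, L}.
Read '0': {E, F, G, H, K, L} → {D, E, F, G, H, K, L}.
That set has 7 states.

7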